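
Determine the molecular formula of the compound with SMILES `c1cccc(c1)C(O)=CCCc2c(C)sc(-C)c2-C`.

C17H20OS

Heavy atoms from the SMILES: 17 C, 1 O, 1 S.
Implicit hydrogens by atom environment:
  5 × C (aromatic): 1 H each → 5
  5 × C (aromatic): no H
  3 × C: 3 H each → 9
  2 × C: 2 H each → 4
  1 × C: 1 H
  1 × C: no H
  1 × O: 1 H
  1 × S (aromatic): no H
  Total hydrogens = 20.
Molecular formula: C17H20OS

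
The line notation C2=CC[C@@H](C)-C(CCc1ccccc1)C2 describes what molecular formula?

C15H20

Heavy atoms from the SMILES: 15 C.
Implicit hydrogens by atom environment:
  5 × C (aromatic): 1 H each → 5
  4 × C: 2 H each → 8
  4 × C: 1 H each → 4
  1 × C: 3 H
  1 × C (aromatic): no H
  Total hydrogens = 20.
Molecular formula: C15H20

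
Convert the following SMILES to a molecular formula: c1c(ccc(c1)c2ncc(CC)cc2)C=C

C15H15N

Heavy atoms from the SMILES: 15 C, 1 N.
Implicit hydrogens by atom environment:
  7 × C (aromatic): 1 H each → 7
  4 × C (aromatic): no H
  2 × C: 2 H each → 4
  1 × C: 3 H
  1 × C: 1 H
  1 × N (aromatic): no H
  Total hydrogens = 15.
Molecular formula: C15H15N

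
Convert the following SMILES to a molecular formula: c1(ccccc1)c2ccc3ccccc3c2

C16H12

Heavy atoms from the SMILES: 16 C.
Implicit hydrogens by atom environment:
  12 × C (aromatic): 1 H each → 12
  4 × C (aromatic): no H
  Total hydrogens = 12.
Molecular formula: C16H12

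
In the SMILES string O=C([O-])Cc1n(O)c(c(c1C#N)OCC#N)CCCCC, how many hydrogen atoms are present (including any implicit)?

Hydrogens are implicit in SMILES; fill each atom to its normal valence:
  6 × C: 2 H each → 12
  4 × C (aromatic): no H
  3 × C: no H
  2 × N: no H
  2 × O: no H
  1 × C: 3 H
  1 × N (aromatic): no H
  1 × O: 1 H
  1 × O (charge -1): no H
  Total hydrogens = 16.

16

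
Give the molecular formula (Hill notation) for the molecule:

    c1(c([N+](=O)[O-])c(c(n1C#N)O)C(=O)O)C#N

C7H2N4O5

Heavy atoms from the SMILES: 7 C, 4 N, 5 O.
Implicit hydrogens by atom environment:
  4 × C (aromatic): no H
  3 × C: no H
  2 × N: no H
  2 × O: 1 H each → 2
  2 × O: no H
  1 × N (aromatic): no H
  1 × N (charge +1): no H
  1 × O (charge -1): no H
  Total hydrogens = 2.
Molecular formula: C7H2N4O5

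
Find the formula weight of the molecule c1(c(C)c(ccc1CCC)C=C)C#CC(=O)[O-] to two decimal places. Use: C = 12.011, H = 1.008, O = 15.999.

Molecular formula: C15H15O2-.
M = 15×12.011 + 15×1.008 + 2×15.999 = 227.28 g/mol.

227.28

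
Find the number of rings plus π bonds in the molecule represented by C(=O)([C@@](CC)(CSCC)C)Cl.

1

Molecular formula from the SMILES: C8H15ClOS.
DoU = (2C + 2 + N − H − X)/2 = (2·8 + 2 + 0 − 15 − 1)/2 = 2/2 = 1.
(Structurally: 0 ring(s) + 1 π bond(s) = 1.)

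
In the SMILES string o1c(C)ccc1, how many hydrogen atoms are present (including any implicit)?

Hydrogens are implicit in SMILES; fill each atom to its normal valence:
  3 × C (aromatic): 1 H each → 3
  1 × C: 3 H
  1 × C (aromatic): no H
  1 × O (aromatic): no H
  Total hydrogens = 6.

6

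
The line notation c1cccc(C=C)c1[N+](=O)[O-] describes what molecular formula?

Heavy atoms from the SMILES: 8 C, 1 N, 2 O.
Implicit hydrogens by atom environment:
  4 × C (aromatic): 1 H each → 4
  2 × C (aromatic): no H
  1 × C: 2 H
  1 × C: 1 H
  1 × N (charge +1): no H
  1 × O: no H
  1 × O (charge -1): no H
  Total hydrogens = 7.
Molecular formula: C8H7NO2

C8H7NO2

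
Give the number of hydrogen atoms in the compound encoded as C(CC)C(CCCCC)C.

22

Hydrogens are implicit in SMILES; fill each atom to its normal valence:
  6 × C: 2 H each → 12
  3 × C: 3 H each → 9
  1 × C: 1 H
  Total hydrogens = 22.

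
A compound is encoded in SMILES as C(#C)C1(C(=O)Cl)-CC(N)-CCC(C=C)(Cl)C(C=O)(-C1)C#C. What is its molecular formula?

Heavy atoms from the SMILES: 16 C, 2 Cl, 1 N, 2 O.
Implicit hydrogens by atom environment:
  6 × C: no H
  5 × C: 2 H each → 10
  5 × C: 1 H each → 5
  2 × Cl: no H
  2 × O: no H
  1 × N: 2 H
  Total hydrogens = 17.
Molecular formula: C16H17Cl2NO2

C16H17Cl2NO2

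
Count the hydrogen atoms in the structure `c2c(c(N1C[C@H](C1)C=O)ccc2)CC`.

Hydrogens are implicit in SMILES; fill each atom to its normal valence:
  4 × C (aromatic): 1 H each → 4
  3 × C: 2 H each → 6
  2 × C: 1 H each → 2
  2 × C (aromatic): no H
  1 × C: 3 H
  1 × N: no H
  1 × O: no H
  Total hydrogens = 15.

15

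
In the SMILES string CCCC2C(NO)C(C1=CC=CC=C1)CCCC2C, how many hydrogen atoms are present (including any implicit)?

Hydrogens are implicit in SMILES; fill each atom to its normal valence:
  5 × C: 2 H each → 10
  5 × C (aromatic): 1 H each → 5
  4 × C: 1 H each → 4
  2 × C: 3 H each → 6
  1 × C (aromatic): no H
  1 × N: 1 H
  1 × O: 1 H
  Total hydrogens = 27.

27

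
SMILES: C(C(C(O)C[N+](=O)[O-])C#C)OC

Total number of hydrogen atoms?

Hydrogens are implicit in SMILES; fill each atom to its normal valence:
  3 × C: 1 H each → 3
  2 × C: 2 H each → 4
  2 × O: no H
  1 × C: 3 H
  1 × C: no H
  1 × N (charge +1): no H
  1 × O: 1 H
  1 × O (charge -1): no H
  Total hydrogens = 11.

11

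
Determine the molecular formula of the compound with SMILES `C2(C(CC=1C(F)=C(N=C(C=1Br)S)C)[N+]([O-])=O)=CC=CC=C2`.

Heavy atoms from the SMILES: 1 Br, 14 C, 1 F, 2 N, 2 O, 1 S.
Implicit hydrogens by atom environment:
  6 × C (aromatic): no H
  5 × C (aromatic): 1 H each → 5
  1 × Br: no H
  1 × C: 3 H
  1 × C: 2 H
  1 × C: 1 H
  1 × F: no H
  1 × N (aromatic): no H
  1 × N (charge +1): no H
  1 × O: no H
  1 × O (charge -1): no H
  1 × S: 1 H
  Total hydrogens = 12.
Molecular formula: C14H12BrFN2O2S

C14H12BrFN2O2S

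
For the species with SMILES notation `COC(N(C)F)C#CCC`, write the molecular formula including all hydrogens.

C7H12FNO

Heavy atoms from the SMILES: 7 C, 1 F, 1 N, 1 O.
Implicit hydrogens by atom environment:
  3 × C: 3 H each → 9
  2 × C: no H
  1 × C: 2 H
  1 × C: 1 H
  1 × F: no H
  1 × N: no H
  1 × O: no H
  Total hydrogens = 12.
Molecular formula: C7H12FNO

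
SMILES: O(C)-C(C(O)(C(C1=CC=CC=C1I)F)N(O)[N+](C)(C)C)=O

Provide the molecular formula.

Heavy atoms from the SMILES: 13 C, 1 F, 1 I, 2 N, 4 O.
Implicit hydrogens by atom environment:
  4 × C: 3 H each → 12
  4 × C (aromatic): 1 H each → 4
  2 × C: no H
  2 × C (aromatic): no H
  2 × O: 1 H each → 2
  2 × O: no H
  1 × C: 1 H
  1 × F: no H
  1 × I: no H
  1 × N: no H
  1 × N (charge +1): no H
  Total hydrogens = 19.
Net charge +1.
Molecular formula: C13H19FIN2O4+

C13H19FIN2O4+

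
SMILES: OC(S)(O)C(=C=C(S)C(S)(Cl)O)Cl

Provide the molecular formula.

Heavy atoms from the SMILES: 5 C, 2 Cl, 3 O, 3 S.
Implicit hydrogens by atom environment:
  5 × C: no H
  3 × O: 1 H each → 3
  3 × S: 1 H each → 3
  2 × Cl: no H
  Total hydrogens = 6.
Molecular formula: C5H6Cl2O3S3

C5H6Cl2O3S3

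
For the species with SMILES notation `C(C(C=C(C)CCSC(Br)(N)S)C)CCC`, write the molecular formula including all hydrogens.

C12H24BrNS2

Heavy atoms from the SMILES: 1 Br, 12 C, 1 N, 2 S.
Implicit hydrogens by atom environment:
  5 × C: 2 H each → 10
  3 × C: 3 H each → 9
  2 × C: 1 H each → 2
  2 × C: no H
  1 × Br: no H
  1 × N: 2 H
  1 × S: 1 H
  1 × S: no H
  Total hydrogens = 24.
Molecular formula: C12H24BrNS2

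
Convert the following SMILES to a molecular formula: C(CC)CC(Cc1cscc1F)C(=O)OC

Heavy atoms from the SMILES: 12 C, 1 F, 2 O, 1 S.
Implicit hydrogens by atom environment:
  4 × C: 2 H each → 8
  2 × C: 3 H each → 6
  2 × C (aromatic): 1 H each → 2
  2 × C (aromatic): no H
  2 × O: no H
  1 × C: 1 H
  1 × C: no H
  1 × F: no H
  1 × S (aromatic): no H
  Total hydrogens = 17.
Molecular formula: C12H17FO2S

C12H17FO2S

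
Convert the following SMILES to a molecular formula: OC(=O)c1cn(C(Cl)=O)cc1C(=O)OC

C8H6ClNO5

Heavy atoms from the SMILES: 8 C, 1 Cl, 1 N, 5 O.
Implicit hydrogens by atom environment:
  4 × O: no H
  3 × C: no H
  2 × C (aromatic): 1 H each → 2
  2 × C (aromatic): no H
  1 × C: 3 H
  1 × Cl: no H
  1 × N (aromatic): no H
  1 × O: 1 H
  Total hydrogens = 6.
Molecular formula: C8H6ClNO5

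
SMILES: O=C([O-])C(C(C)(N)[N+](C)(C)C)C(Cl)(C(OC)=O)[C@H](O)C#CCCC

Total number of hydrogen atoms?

Hydrogens are implicit in SMILES; fill each atom to its normal valence:
  6 × C: 3 H each → 18
  6 × C: no H
  3 × O: no H
  2 × C: 2 H each → 4
  2 × C: 1 H each → 2
  1 × Cl: no H
  1 × N: 2 H
  1 × N (charge +1): no H
  1 × O: 1 H
  1 × O (charge -1): no H
  Total hydrogens = 27.

27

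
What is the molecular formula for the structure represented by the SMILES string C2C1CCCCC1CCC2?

Heavy atoms from the SMILES: 10 C.
Implicit hydrogens by atom environment:
  8 × C: 2 H each → 16
  2 × C: 1 H each → 2
  Total hydrogens = 18.
Molecular formula: C10H18

C10H18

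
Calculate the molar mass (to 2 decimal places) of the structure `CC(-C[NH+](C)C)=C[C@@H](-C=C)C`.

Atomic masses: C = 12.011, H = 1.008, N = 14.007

154.28

Molecular formula: C10H20N+.
M = 10×12.011 + 20×1.008 + 1×14.007 = 154.28 g/mol.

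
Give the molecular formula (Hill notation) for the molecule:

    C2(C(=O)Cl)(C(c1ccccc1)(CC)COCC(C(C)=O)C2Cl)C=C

C19H22Cl2O3

Heavy atoms from the SMILES: 19 C, 2 Cl, 3 O.
Implicit hydrogens by atom environment:
  5 × C (aromatic): 1 H each → 5
  4 × C: 2 H each → 8
  4 × C: no H
  3 × C: 1 H each → 3
  3 × O: no H
  2 × C: 3 H each → 6
  2 × Cl: no H
  1 × C (aromatic): no H
  Total hydrogens = 22.
Molecular formula: C19H22Cl2O3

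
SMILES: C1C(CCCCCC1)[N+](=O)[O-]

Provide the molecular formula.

Heavy atoms from the SMILES: 8 C, 1 N, 2 O.
Implicit hydrogens by atom environment:
  7 × C: 2 H each → 14
  1 × C: 1 H
  1 × N (charge +1): no H
  1 × O: no H
  1 × O (charge -1): no H
  Total hydrogens = 15.
Molecular formula: C8H15NO2

C8H15NO2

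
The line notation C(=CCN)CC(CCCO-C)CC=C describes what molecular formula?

Heavy atoms from the SMILES: 12 C, 1 N, 1 O.
Implicit hydrogens by atom environment:
  7 × C: 2 H each → 14
  4 × C: 1 H each → 4
  1 × C: 3 H
  1 × N: 2 H
  1 × O: no H
  Total hydrogens = 23.
Molecular formula: C12H23NO

C12H23NO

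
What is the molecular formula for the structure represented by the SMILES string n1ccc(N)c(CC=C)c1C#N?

C9H9N3

Heavy atoms from the SMILES: 9 C, 3 N.
Implicit hydrogens by atom environment:
  3 × C (aromatic): no H
  2 × C: 2 H each → 4
  2 × C (aromatic): 1 H each → 2
  1 × C: 1 H
  1 × C: no H
  1 × N: 2 H
  1 × N (aromatic): no H
  1 × N: no H
  Total hydrogens = 9.
Molecular formula: C9H9N3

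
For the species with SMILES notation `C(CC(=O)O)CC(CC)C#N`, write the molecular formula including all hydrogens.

Heavy atoms from the SMILES: 8 C, 1 N, 2 O.
Implicit hydrogens by atom environment:
  4 × C: 2 H each → 8
  2 × C: no H
  1 × C: 3 H
  1 × C: 1 H
  1 × N: no H
  1 × O: 1 H
  1 × O: no H
  Total hydrogens = 13.
Molecular formula: C8H13NO2

C8H13NO2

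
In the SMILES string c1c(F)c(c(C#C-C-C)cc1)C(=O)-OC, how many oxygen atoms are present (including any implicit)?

2

The symbol for oxygen appears 2 times in the SMILES.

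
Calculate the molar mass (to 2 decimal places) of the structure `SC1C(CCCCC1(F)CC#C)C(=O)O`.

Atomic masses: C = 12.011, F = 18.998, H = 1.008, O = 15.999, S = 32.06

230.30

Molecular formula: C11H15FO2S.
M = 11×12.011 + 1×18.998 + 15×1.008 + 2×15.999 + 1×32.06 = 230.30 g/mol.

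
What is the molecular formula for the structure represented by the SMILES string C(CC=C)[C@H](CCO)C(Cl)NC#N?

C9H15ClN2O

Heavy atoms from the SMILES: 9 C, 1 Cl, 2 N, 1 O.
Implicit hydrogens by atom environment:
  5 × C: 2 H each → 10
  3 × C: 1 H each → 3
  1 × C: no H
  1 × Cl: no H
  1 × N: 1 H
  1 × N: no H
  1 × O: 1 H
  Total hydrogens = 15.
Molecular formula: C9H15ClN2O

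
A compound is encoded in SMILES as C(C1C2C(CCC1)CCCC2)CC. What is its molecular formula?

C13H24

Heavy atoms from the SMILES: 13 C.
Implicit hydrogens by atom environment:
  9 × C: 2 H each → 18
  3 × C: 1 H each → 3
  1 × C: 3 H
  Total hydrogens = 24.
Molecular formula: C13H24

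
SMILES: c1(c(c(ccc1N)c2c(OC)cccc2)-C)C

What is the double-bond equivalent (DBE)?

8

Molecular formula from the SMILES: C15H17NO.
DoU = (2C + 2 + N − H − X)/2 = (2·15 + 2 + 1 − 17 − 0)/2 = 16/2 = 8.
(Structurally: 2 ring(s) + 6 π bond(s) = 8.)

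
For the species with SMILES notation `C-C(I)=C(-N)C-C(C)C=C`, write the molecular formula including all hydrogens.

Heavy atoms from the SMILES: 8 C, 1 I, 1 N.
Implicit hydrogens by atom environment:
  2 × C: 3 H each → 6
  2 × C: 2 H each → 4
  2 × C: 1 H each → 2
  2 × C: no H
  1 × I: no H
  1 × N: 2 H
  Total hydrogens = 14.
Molecular formula: C8H14IN

C8H14IN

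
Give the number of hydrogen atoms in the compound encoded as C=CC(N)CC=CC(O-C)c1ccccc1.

19

Hydrogens are implicit in SMILES; fill each atom to its normal valence:
  5 × C: 1 H each → 5
  5 × C (aromatic): 1 H each → 5
  2 × C: 2 H each → 4
  1 × C: 3 H
  1 × C (aromatic): no H
  1 × N: 2 H
  1 × O: no H
  Total hydrogens = 19.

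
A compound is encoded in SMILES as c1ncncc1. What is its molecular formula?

Heavy atoms from the SMILES: 4 C, 2 N.
Implicit hydrogens by atom environment:
  4 × C (aromatic): 1 H each → 4
  2 × N (aromatic): no H
  Total hydrogens = 4.
Molecular formula: C4H4N2

C4H4N2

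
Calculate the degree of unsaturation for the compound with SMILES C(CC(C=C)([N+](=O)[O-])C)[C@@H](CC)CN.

Molecular formula from the SMILES: C10H20N2O2.
DoU = (2C + 2 + N − H − X)/2 = (2·10 + 2 + 2 − 20 − 0)/2 = 4/2 = 2.
(Structurally: 0 ring(s) + 2 π bond(s) = 2.)

2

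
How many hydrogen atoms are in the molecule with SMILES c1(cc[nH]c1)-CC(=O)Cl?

6

Hydrogens are implicit in SMILES; fill each atom to its normal valence:
  3 × C (aromatic): 1 H each → 3
  1 × C: 2 H
  1 × C (aromatic): no H
  1 × C: no H
  1 × Cl: no H
  1 × N (aromatic): 1 H
  1 × O: no H
  Total hydrogens = 6.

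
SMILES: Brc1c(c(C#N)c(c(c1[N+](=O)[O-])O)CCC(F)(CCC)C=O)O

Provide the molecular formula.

Heavy atoms from the SMILES: 1 Br, 14 C, 1 F, 2 N, 5 O.
Implicit hydrogens by atom environment:
  6 × C (aromatic): no H
  4 × C: 2 H each → 8
  2 × C: no H
  2 × O: 1 H each → 2
  2 × O: no H
  1 × Br: no H
  1 × C: 3 H
  1 × C: 1 H
  1 × F: no H
  1 × N: no H
  1 × N (charge +1): no H
  1 × O (charge -1): no H
  Total hydrogens = 14.
Molecular formula: C14H14BrFN2O5

C14H14BrFN2O5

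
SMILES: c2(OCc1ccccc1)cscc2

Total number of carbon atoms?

11

The symbol for carbon appears 11 times in the SMILES. Lowercase c denotes aromatic carbon and counts toward C.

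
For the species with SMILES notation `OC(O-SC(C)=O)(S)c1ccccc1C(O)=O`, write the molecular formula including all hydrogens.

Heavy atoms from the SMILES: 10 C, 5 O, 2 S.
Implicit hydrogens by atom environment:
  4 × C (aromatic): 1 H each → 4
  3 × C: no H
  3 × O: no H
  2 × C (aromatic): no H
  2 × O: 1 H each → 2
  1 × C: 3 H
  1 × S: 1 H
  1 × S: no H
  Total hydrogens = 10.
Molecular formula: C10H10O5S2

C10H10O5S2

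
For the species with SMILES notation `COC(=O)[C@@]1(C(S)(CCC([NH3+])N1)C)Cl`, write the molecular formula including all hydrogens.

Heavy atoms from the SMILES: 8 C, 1 Cl, 2 N, 2 O, 1 S.
Implicit hydrogens by atom environment:
  3 × C: no H
  2 × C: 3 H each → 6
  2 × C: 2 H each → 4
  2 × O: no H
  1 × C: 1 H
  1 × Cl: no H
  1 × N (charge +1): 3 H
  1 × N: 1 H
  1 × S: 1 H
  Total hydrogens = 16.
Net charge +1.
Molecular formula: C8H16ClN2O2S+

C8H16ClN2O2S+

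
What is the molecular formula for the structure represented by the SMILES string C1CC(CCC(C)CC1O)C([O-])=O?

C10H17O3-

Heavy atoms from the SMILES: 10 C, 3 O.
Implicit hydrogens by atom environment:
  5 × C: 2 H each → 10
  3 × C: 1 H each → 3
  1 × C: 3 H
  1 × C: no H
  1 × O: 1 H
  1 × O: no H
  1 × O (charge -1): no H
  Total hydrogens = 17.
Net charge -1.
Molecular formula: C10H17O3-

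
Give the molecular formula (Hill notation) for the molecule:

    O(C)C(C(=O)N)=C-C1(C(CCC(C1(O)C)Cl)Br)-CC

Heavy atoms from the SMILES: 1 Br, 13 C, 1 Cl, 1 N, 3 O.
Implicit hydrogens by atom environment:
  4 × C: no H
  3 × C: 3 H each → 9
  3 × C: 2 H each → 6
  3 × C: 1 H each → 3
  2 × O: no H
  1 × Br: no H
  1 × Cl: no H
  1 × N: 2 H
  1 × O: 1 H
  Total hydrogens = 21.
Molecular formula: C13H21BrClNO3

C13H21BrClNO3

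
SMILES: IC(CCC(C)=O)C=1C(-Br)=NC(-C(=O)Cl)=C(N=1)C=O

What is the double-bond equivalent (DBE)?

Molecular formula from the SMILES: C11H9BrClIN2O3.
DoU = (2C + 2 + N − H − X)/2 = (2·11 + 2 + 2 − 9 − 3)/2 = 14/2 = 7.
(Structurally: 1 ring(s) + 6 π bond(s) = 7.)

7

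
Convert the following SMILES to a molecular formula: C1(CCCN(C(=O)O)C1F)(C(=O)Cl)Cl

Heavy atoms from the SMILES: 7 C, 2 Cl, 1 F, 1 N, 3 O.
Implicit hydrogens by atom environment:
  3 × C: 2 H each → 6
  3 × C: no H
  2 × Cl: no H
  2 × O: no H
  1 × C: 1 H
  1 × F: no H
  1 × N: no H
  1 × O: 1 H
  Total hydrogens = 8.
Molecular formula: C7H8Cl2FNO3

C7H8Cl2FNO3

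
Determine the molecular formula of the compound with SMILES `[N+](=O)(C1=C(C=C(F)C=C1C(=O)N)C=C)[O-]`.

Heavy atoms from the SMILES: 9 C, 1 F, 2 N, 3 O.
Implicit hydrogens by atom environment:
  4 × C (aromatic): no H
  2 × C (aromatic): 1 H each → 2
  2 × O: no H
  1 × C: 2 H
  1 × C: 1 H
  1 × C: no H
  1 × F: no H
  1 × N: 2 H
  1 × N (charge +1): no H
  1 × O (charge -1): no H
  Total hydrogens = 7.
Molecular formula: C9H7FN2O3

C9H7FN2O3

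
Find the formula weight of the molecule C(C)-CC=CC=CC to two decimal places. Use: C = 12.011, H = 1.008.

110.20

Molecular formula: C8H14.
M = 8×12.011 + 14×1.008 = 110.20 g/mol.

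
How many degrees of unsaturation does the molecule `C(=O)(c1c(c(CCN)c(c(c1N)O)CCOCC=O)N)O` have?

6

Molecular formula from the SMILES: C13H19N3O5.
DoU = (2C + 2 + N − H − X)/2 = (2·13 + 2 + 3 − 19 − 0)/2 = 12/2 = 6.
(Structurally: 1 ring(s) + 5 π bond(s) = 6.)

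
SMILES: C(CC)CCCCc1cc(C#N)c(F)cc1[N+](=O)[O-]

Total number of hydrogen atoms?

Hydrogens are implicit in SMILES; fill each atom to its normal valence:
  6 × C: 2 H each → 12
  4 × C (aromatic): no H
  2 × C (aromatic): 1 H each → 2
  1 × C: 3 H
  1 × C: no H
  1 × F: no H
  1 × N: no H
  1 × N (charge +1): no H
  1 × O: no H
  1 × O (charge -1): no H
  Total hydrogens = 17.

17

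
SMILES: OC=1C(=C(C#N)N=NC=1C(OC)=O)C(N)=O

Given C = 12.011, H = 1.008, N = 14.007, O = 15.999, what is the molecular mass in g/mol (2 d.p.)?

Molecular formula: C8H6N4O4.
M = 8×12.011 + 6×1.008 + 4×14.007 + 4×15.999 = 222.16 g/mol.

222.16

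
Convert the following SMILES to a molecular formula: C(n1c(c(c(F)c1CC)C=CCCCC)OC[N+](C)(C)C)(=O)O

Heavy atoms from the SMILES: 17 C, 1 F, 2 N, 3 O.
Implicit hydrogens by atom environment:
  5 × C: 3 H each → 15
  5 × C: 2 H each → 10
  4 × C (aromatic): no H
  2 × C: 1 H each → 2
  2 × O: no H
  1 × C: no H
  1 × F: no H
  1 × N (aromatic): no H
  1 × N (charge +1): no H
  1 × O: 1 H
  Total hydrogens = 28.
Net charge +1.
Molecular formula: C17H28FN2O3+

C17H28FN2O3+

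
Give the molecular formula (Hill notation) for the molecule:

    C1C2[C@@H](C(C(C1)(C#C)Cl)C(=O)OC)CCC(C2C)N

Heavy atoms from the SMILES: 15 C, 1 Cl, 1 N, 2 O.
Implicit hydrogens by atom environment:
  6 × C: 1 H each → 6
  4 × C: 2 H each → 8
  3 × C: no H
  2 × C: 3 H each → 6
  2 × O: no H
  1 × Cl: no H
  1 × N: 2 H
  Total hydrogens = 22.
Molecular formula: C15H22ClNO2

C15H22ClNO2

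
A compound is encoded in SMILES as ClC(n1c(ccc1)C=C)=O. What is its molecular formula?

Heavy atoms from the SMILES: 7 C, 1 Cl, 1 N, 1 O.
Implicit hydrogens by atom environment:
  3 × C (aromatic): 1 H each → 3
  1 × C: 2 H
  1 × C: 1 H
  1 × C (aromatic): no H
  1 × C: no H
  1 × Cl: no H
  1 × N (aromatic): no H
  1 × O: no H
  Total hydrogens = 6.
Molecular formula: C7H6ClNO

C7H6ClNO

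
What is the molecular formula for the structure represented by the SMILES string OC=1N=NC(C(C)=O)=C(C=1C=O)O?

C7H6N2O4

Heavy atoms from the SMILES: 7 C, 2 N, 4 O.
Implicit hydrogens by atom environment:
  4 × C (aromatic): no H
  2 × N (aromatic): no H
  2 × O: 1 H each → 2
  2 × O: no H
  1 × C: 3 H
  1 × C: 1 H
  1 × C: no H
  Total hydrogens = 6.
Molecular formula: C7H6N2O4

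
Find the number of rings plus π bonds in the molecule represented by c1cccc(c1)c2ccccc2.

8

Molecular formula from the SMILES: C12H10.
DoU = (2C + 2 + N − H − X)/2 = (2·12 + 2 + 0 − 10 − 0)/2 = 16/2 = 8.
(Structurally: 2 ring(s) + 6 π bond(s) = 8.)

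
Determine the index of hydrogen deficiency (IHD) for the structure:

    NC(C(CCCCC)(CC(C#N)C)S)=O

Molecular formula from the SMILES: C11H20N2OS.
DoU = (2C + 2 + N − H − X)/2 = (2·11 + 2 + 2 − 20 − 0)/2 = 6/2 = 3.
(Structurally: 0 ring(s) + 3 π bond(s) = 3.)

3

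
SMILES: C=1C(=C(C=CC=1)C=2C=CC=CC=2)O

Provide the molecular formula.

Heavy atoms from the SMILES: 12 C, 1 O.
Implicit hydrogens by atom environment:
  9 × C (aromatic): 1 H each → 9
  3 × C (aromatic): no H
  1 × O: 1 H
  Total hydrogens = 10.
Molecular formula: C12H10O

C12H10O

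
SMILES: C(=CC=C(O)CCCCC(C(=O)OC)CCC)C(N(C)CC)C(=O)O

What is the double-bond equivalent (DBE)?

Molecular formula from the SMILES: C19H33NO5.
DoU = (2C + 2 + N − H − X)/2 = (2·19 + 2 + 1 − 33 − 0)/2 = 8/2 = 4.
(Structurally: 0 ring(s) + 4 π bond(s) = 4.)

4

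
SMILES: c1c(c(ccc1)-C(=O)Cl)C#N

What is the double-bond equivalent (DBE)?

7

Molecular formula from the SMILES: C8H4ClNO.
DoU = (2C + 2 + N − H − X)/2 = (2·8 + 2 + 1 − 4 − 1)/2 = 14/2 = 7.
(Structurally: 1 ring(s) + 6 π bond(s) = 7.)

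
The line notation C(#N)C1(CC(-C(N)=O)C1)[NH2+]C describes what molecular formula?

Heavy atoms from the SMILES: 7 C, 3 N, 1 O.
Implicit hydrogens by atom environment:
  3 × C: no H
  2 × C: 2 H each → 4
  1 × C: 3 H
  1 × C: 1 H
  1 × N: 2 H
  1 × N (charge +1): 2 H
  1 × N: no H
  1 × O: no H
  Total hydrogens = 12.
Net charge +1.
Molecular formula: C7H12N3O+

C7H12N3O+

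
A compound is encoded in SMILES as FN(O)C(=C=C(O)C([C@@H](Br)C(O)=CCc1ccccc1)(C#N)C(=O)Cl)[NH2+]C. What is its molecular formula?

C17H17BrClFN3O4+

Heavy atoms from the SMILES: 1 Br, 17 C, 1 Cl, 1 F, 3 N, 4 O.
Implicit hydrogens by atom environment:
  7 × C: no H
  5 × C (aromatic): 1 H each → 5
  3 × O: 1 H each → 3
  2 × C: 1 H each → 2
  2 × N: no H
  1 × Br: no H
  1 × C: 3 H
  1 × C: 2 H
  1 × C (aromatic): no H
  1 × Cl: no H
  1 × F: no H
  1 × N (charge +1): 2 H
  1 × O: no H
  Total hydrogens = 17.
Net charge +1.
Molecular formula: C17H17BrClFN3O4+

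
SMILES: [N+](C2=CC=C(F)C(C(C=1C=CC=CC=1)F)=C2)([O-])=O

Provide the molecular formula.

Heavy atoms from the SMILES: 13 C, 2 F, 1 N, 2 O.
Implicit hydrogens by atom environment:
  8 × C (aromatic): 1 H each → 8
  4 × C (aromatic): no H
  2 × F: no H
  1 × C: 1 H
  1 × N (charge +1): no H
  1 × O: no H
  1 × O (charge -1): no H
  Total hydrogens = 9.
Molecular formula: C13H9F2NO2

C13H9F2NO2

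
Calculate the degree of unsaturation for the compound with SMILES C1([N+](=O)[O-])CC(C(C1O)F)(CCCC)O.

2

Molecular formula from the SMILES: C9H16FNO4.
DoU = (2C + 2 + N − H − X)/2 = (2·9 + 2 + 1 − 16 − 1)/2 = 4/2 = 2.
(Structurally: 1 ring(s) + 1 π bond(s) = 2.)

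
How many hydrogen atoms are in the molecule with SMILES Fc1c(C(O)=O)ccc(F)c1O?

Hydrogens are implicit in SMILES; fill each atom to its normal valence:
  4 × C (aromatic): no H
  2 × C (aromatic): 1 H each → 2
  2 × F: no H
  2 × O: 1 H each → 2
  1 × C: no H
  1 × O: no H
  Total hydrogens = 4.

4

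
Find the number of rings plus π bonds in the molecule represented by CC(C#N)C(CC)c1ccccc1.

6

Molecular formula from the SMILES: C12H15N.
DoU = (2C + 2 + N − H − X)/2 = (2·12 + 2 + 1 − 15 − 0)/2 = 12/2 = 6.
(Structurally: 1 ring(s) + 5 π bond(s) = 6.)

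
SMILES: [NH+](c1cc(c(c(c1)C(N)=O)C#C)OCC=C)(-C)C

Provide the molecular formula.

C14H17N2O2+

Heavy atoms from the SMILES: 14 C, 2 N, 2 O.
Implicit hydrogens by atom environment:
  4 × C (aromatic): no H
  2 × C: 3 H each → 6
  2 × C: 2 H each → 4
  2 × C (aromatic): 1 H each → 2
  2 × C: 1 H each → 2
  2 × C: no H
  2 × O: no H
  1 × N: 2 H
  1 × N (charge +1): 1 H
  Total hydrogens = 17.
Net charge +1.
Molecular formula: C14H17N2O2+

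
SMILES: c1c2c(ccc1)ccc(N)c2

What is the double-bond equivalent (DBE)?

7

Molecular formula from the SMILES: C10H9N.
DoU = (2C + 2 + N − H − X)/2 = (2·10 + 2 + 1 − 9 − 0)/2 = 14/2 = 7.
(Structurally: 2 ring(s) + 5 π bond(s) = 7.)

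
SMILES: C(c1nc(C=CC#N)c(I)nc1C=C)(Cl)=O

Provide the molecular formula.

Heavy atoms from the SMILES: 10 C, 1 Cl, 1 I, 3 N, 1 O.
Implicit hydrogens by atom environment:
  4 × C (aromatic): no H
  3 × C: 1 H each → 3
  2 × C: no H
  2 × N (aromatic): no H
  1 × C: 2 H
  1 × Cl: no H
  1 × I: no H
  1 × N: no H
  1 × O: no H
  Total hydrogens = 5.
Molecular formula: C10H5ClIN3O

C10H5ClIN3O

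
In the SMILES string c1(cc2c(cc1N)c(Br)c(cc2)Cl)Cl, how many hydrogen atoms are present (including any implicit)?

6

Hydrogens are implicit in SMILES; fill each atom to its normal valence:
  6 × C (aromatic): no H
  4 × C (aromatic): 1 H each → 4
  2 × Cl: no H
  1 × Br: no H
  1 × N: 2 H
  Total hydrogens = 6.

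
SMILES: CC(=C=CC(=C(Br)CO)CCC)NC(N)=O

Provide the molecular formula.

Heavy atoms from the SMILES: 1 Br, 11 C, 2 N, 2 O.
Implicit hydrogens by atom environment:
  5 × C: no H
  3 × C: 2 H each → 6
  2 × C: 3 H each → 6
  1 × Br: no H
  1 × C: 1 H
  1 × N: 2 H
  1 × N: 1 H
  1 × O: 1 H
  1 × O: no H
  Total hydrogens = 17.
Molecular formula: C11H17BrN2O2

C11H17BrN2O2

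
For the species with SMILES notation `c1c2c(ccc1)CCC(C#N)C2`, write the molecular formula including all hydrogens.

C11H11N

Heavy atoms from the SMILES: 11 C, 1 N.
Implicit hydrogens by atom environment:
  4 × C (aromatic): 1 H each → 4
  3 × C: 2 H each → 6
  2 × C (aromatic): no H
  1 × C: 1 H
  1 × C: no H
  1 × N: no H
  Total hydrogens = 11.
Molecular formula: C11H11N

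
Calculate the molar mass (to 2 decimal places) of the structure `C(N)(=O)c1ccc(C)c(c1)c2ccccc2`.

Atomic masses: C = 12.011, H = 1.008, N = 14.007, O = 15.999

211.26

Molecular formula: C14H13NO.
M = 14×12.011 + 13×1.008 + 1×14.007 + 1×15.999 = 211.26 g/mol.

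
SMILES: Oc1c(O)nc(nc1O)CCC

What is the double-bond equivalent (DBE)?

4

Molecular formula from the SMILES: C7H10N2O3.
DoU = (2C + 2 + N − H − X)/2 = (2·7 + 2 + 2 − 10 − 0)/2 = 8/2 = 4.
(Structurally: 1 ring(s) + 3 π bond(s) = 4.)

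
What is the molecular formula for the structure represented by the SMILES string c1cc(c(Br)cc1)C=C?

C8H7Br

Heavy atoms from the SMILES: 1 Br, 8 C.
Implicit hydrogens by atom environment:
  4 × C (aromatic): 1 H each → 4
  2 × C (aromatic): no H
  1 × Br: no H
  1 × C: 2 H
  1 × C: 1 H
  Total hydrogens = 7.
Molecular formula: C8H7Br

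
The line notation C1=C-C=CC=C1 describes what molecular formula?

C6H6

Heavy atoms from the SMILES: 6 C.
Implicit hydrogens by atom environment:
  6 × C (aromatic): 1 H each → 6
  Total hydrogens = 6.
Molecular formula: C6H6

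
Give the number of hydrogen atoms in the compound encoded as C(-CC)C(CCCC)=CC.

20

Hydrogens are implicit in SMILES; fill each atom to its normal valence:
  5 × C: 2 H each → 10
  3 × C: 3 H each → 9
  1 × C: 1 H
  1 × C: no H
  Total hydrogens = 20.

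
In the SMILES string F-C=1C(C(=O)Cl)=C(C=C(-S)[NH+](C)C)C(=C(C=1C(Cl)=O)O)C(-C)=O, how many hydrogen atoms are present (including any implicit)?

13

Hydrogens are implicit in SMILES; fill each atom to its normal valence:
  6 × C (aromatic): no H
  4 × C: no H
  3 × C: 3 H each → 9
  3 × O: no H
  2 × Cl: no H
  1 × C: 1 H
  1 × F: no H
  1 × N (charge +1): 1 H
  1 × O: 1 H
  1 × S: 1 H
  Total hydrogens = 13.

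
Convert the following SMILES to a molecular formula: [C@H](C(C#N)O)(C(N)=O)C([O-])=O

Heavy atoms from the SMILES: 5 C, 2 N, 4 O.
Implicit hydrogens by atom environment:
  3 × C: no H
  2 × C: 1 H each → 2
  2 × O: no H
  1 × N: 2 H
  1 × N: no H
  1 × O: 1 H
  1 × O (charge -1): no H
  Total hydrogens = 5.
Net charge -1.
Molecular formula: C5H5N2O4-

C5H5N2O4-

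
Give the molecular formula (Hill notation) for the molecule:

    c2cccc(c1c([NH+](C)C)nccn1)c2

Heavy atoms from the SMILES: 12 C, 3 N.
Implicit hydrogens by atom environment:
  7 × C (aromatic): 1 H each → 7
  3 × C (aromatic): no H
  2 × C: 3 H each → 6
  2 × N (aromatic): no H
  1 × N (charge +1): 1 H
  Total hydrogens = 14.
Net charge +1.
Molecular formula: C12H14N3+

C12H14N3+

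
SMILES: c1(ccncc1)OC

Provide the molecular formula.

Heavy atoms from the SMILES: 6 C, 1 N, 1 O.
Implicit hydrogens by atom environment:
  4 × C (aromatic): 1 H each → 4
  1 × C: 3 H
  1 × C (aromatic): no H
  1 × N (aromatic): no H
  1 × O: no H
  Total hydrogens = 7.
Molecular formula: C6H7NO

C6H7NO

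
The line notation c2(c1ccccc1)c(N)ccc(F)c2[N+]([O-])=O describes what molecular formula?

C12H9FN2O2

Heavy atoms from the SMILES: 12 C, 1 F, 2 N, 2 O.
Implicit hydrogens by atom environment:
  7 × C (aromatic): 1 H each → 7
  5 × C (aromatic): no H
  1 × F: no H
  1 × N: 2 H
  1 × N (charge +1): no H
  1 × O: no H
  1 × O (charge -1): no H
  Total hydrogens = 9.
Molecular formula: C12H9FN2O2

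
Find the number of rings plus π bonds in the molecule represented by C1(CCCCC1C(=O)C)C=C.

Molecular formula from the SMILES: C10H16O.
DoU = (2C + 2 + N − H − X)/2 = (2·10 + 2 + 0 − 16 − 0)/2 = 6/2 = 3.
(Structurally: 1 ring(s) + 2 π bond(s) = 3.)

3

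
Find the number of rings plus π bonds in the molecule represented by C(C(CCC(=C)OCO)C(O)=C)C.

Molecular formula from the SMILES: C10H18O3.
DoU = (2C + 2 + N − H − X)/2 = (2·10 + 2 + 0 − 18 − 0)/2 = 4/2 = 2.
(Structurally: 0 ring(s) + 2 π bond(s) = 2.)

2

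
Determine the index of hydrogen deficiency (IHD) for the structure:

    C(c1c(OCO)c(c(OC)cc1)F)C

Molecular formula from the SMILES: C10H13FO3.
DoU = (2C + 2 + N − H − X)/2 = (2·10 + 2 + 0 − 13 − 1)/2 = 8/2 = 4.
(Structurally: 1 ring(s) + 3 π bond(s) = 4.)

4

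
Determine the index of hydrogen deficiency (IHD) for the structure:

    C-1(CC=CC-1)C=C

3

Molecular formula from the SMILES: C7H10.
DoU = (2C + 2 + N − H − X)/2 = (2·7 + 2 + 0 − 10 − 0)/2 = 6/2 = 3.
(Structurally: 1 ring(s) + 2 π bond(s) = 3.)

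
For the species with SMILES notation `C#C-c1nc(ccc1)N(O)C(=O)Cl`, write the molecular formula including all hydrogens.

C8H5ClN2O2

Heavy atoms from the SMILES: 8 C, 1 Cl, 2 N, 2 O.
Implicit hydrogens by atom environment:
  3 × C (aromatic): 1 H each → 3
  2 × C (aromatic): no H
  2 × C: no H
  1 × C: 1 H
  1 × Cl: no H
  1 × N (aromatic): no H
  1 × N: no H
  1 × O: 1 H
  1 × O: no H
  Total hydrogens = 5.
Molecular formula: C8H5ClN2O2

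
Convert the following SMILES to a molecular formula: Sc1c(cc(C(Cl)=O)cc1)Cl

C7H4Cl2OS

Heavy atoms from the SMILES: 7 C, 2 Cl, 1 O, 1 S.
Implicit hydrogens by atom environment:
  3 × C (aromatic): 1 H each → 3
  3 × C (aromatic): no H
  2 × Cl: no H
  1 × C: no H
  1 × O: no H
  1 × S: 1 H
  Total hydrogens = 4.
Molecular formula: C7H4Cl2OS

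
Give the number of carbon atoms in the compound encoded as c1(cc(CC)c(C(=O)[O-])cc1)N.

The symbol for carbon appears 9 times in the SMILES. Lowercase c denotes aromatic carbon and counts toward C.

9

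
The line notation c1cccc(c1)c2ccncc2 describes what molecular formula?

C11H9N

Heavy atoms from the SMILES: 11 C, 1 N.
Implicit hydrogens by atom environment:
  9 × C (aromatic): 1 H each → 9
  2 × C (aromatic): no H
  1 × N (aromatic): no H
  Total hydrogens = 9.
Molecular formula: C11H9N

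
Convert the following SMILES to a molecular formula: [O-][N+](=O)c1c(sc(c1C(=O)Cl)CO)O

C6H4ClNO5S

Heavy atoms from the SMILES: 6 C, 1 Cl, 1 N, 5 O, 1 S.
Implicit hydrogens by atom environment:
  4 × C (aromatic): no H
  2 × O: 1 H each → 2
  2 × O: no H
  1 × C: 2 H
  1 × C: no H
  1 × Cl: no H
  1 × N (charge +1): no H
  1 × O (charge -1): no H
  1 × S (aromatic): no H
  Total hydrogens = 4.
Molecular formula: C6H4ClNO5S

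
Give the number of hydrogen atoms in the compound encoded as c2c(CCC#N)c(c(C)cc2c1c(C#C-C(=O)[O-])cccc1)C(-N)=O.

15

Hydrogens are implicit in SMILES; fill each atom to its normal valence:
  6 × C (aromatic): 1 H each → 6
  6 × C (aromatic): no H
  5 × C: no H
  2 × C: 2 H each → 4
  2 × O: no H
  1 × C: 3 H
  1 × N: 2 H
  1 × N: no H
  1 × O (charge -1): no H
  Total hydrogens = 15.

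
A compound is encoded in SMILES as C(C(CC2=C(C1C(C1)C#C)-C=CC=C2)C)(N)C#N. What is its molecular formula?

C16H18N2

Heavy atoms from the SMILES: 16 C, 2 N.
Implicit hydrogens by atom environment:
  5 × C: 1 H each → 5
  4 × C (aromatic): 1 H each → 4
  2 × C: 2 H each → 4
  2 × C (aromatic): no H
  2 × C: no H
  1 × C: 3 H
  1 × N: 2 H
  1 × N: no H
  Total hydrogens = 18.
Molecular formula: C16H18N2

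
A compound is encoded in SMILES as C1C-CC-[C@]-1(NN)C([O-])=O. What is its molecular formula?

Heavy atoms from the SMILES: 6 C, 2 N, 2 O.
Implicit hydrogens by atom environment:
  4 × C: 2 H each → 8
  2 × C: no H
  1 × N: 2 H
  1 × N: 1 H
  1 × O: no H
  1 × O (charge -1): no H
  Total hydrogens = 11.
Net charge -1.
Molecular formula: C6H11N2O2-

C6H11N2O2-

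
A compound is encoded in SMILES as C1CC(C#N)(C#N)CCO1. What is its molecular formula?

Heavy atoms from the SMILES: 7 C, 2 N, 1 O.
Implicit hydrogens by atom environment:
  4 × C: 2 H each → 8
  3 × C: no H
  2 × N: no H
  1 × O: no H
  Total hydrogens = 8.
Molecular formula: C7H8N2O

C7H8N2O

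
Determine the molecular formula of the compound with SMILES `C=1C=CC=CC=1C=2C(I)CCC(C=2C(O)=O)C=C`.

C15H15IO2

Heavy atoms from the SMILES: 15 C, 1 I, 2 O.
Implicit hydrogens by atom environment:
  5 × C (aromatic): 1 H each → 5
  3 × C: 2 H each → 6
  3 × C: 1 H each → 3
  3 × C: no H
  1 × C (aromatic): no H
  1 × I: no H
  1 × O: 1 H
  1 × O: no H
  Total hydrogens = 15.
Molecular formula: C15H15IO2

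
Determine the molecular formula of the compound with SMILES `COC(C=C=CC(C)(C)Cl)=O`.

C8H11ClO2

Heavy atoms from the SMILES: 8 C, 1 Cl, 2 O.
Implicit hydrogens by atom environment:
  3 × C: 3 H each → 9
  3 × C: no H
  2 × C: 1 H each → 2
  2 × O: no H
  1 × Cl: no H
  Total hydrogens = 11.
Molecular formula: C8H11ClO2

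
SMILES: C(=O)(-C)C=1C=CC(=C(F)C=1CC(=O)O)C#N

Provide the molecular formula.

C11H8FNO3

Heavy atoms from the SMILES: 11 C, 1 F, 1 N, 3 O.
Implicit hydrogens by atom environment:
  4 × C (aromatic): no H
  3 × C: no H
  2 × C (aromatic): 1 H each → 2
  2 × O: no H
  1 × C: 3 H
  1 × C: 2 H
  1 × F: no H
  1 × N: no H
  1 × O: 1 H
  Total hydrogens = 8.
Molecular formula: C11H8FNO3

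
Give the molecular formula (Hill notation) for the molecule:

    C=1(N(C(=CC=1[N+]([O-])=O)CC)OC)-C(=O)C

C9H12N2O4

Heavy atoms from the SMILES: 9 C, 2 N, 4 O.
Implicit hydrogens by atom environment:
  3 × C: 3 H each → 9
  3 × C (aromatic): no H
  3 × O: no H
  1 × C: 2 H
  1 × C (aromatic): 1 H
  1 × C: no H
  1 × N (aromatic): no H
  1 × N (charge +1): no H
  1 × O (charge -1): no H
  Total hydrogens = 12.
Molecular formula: C9H12N2O4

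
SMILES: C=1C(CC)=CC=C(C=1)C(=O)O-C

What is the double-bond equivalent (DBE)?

Molecular formula from the SMILES: C10H12O2.
DoU = (2C + 2 + N − H − X)/2 = (2·10 + 2 + 0 − 12 − 0)/2 = 10/2 = 5.
(Structurally: 1 ring(s) + 4 π bond(s) = 5.)

5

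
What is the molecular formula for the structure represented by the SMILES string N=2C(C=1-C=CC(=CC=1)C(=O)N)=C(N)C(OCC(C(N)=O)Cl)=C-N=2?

C14H14ClN5O3

Heavy atoms from the SMILES: 14 C, 1 Cl, 5 N, 3 O.
Implicit hydrogens by atom environment:
  5 × C (aromatic): 1 H each → 5
  5 × C (aromatic): no H
  3 × N: 2 H each → 6
  3 × O: no H
  2 × C: no H
  2 × N (aromatic): no H
  1 × C: 2 H
  1 × C: 1 H
  1 × Cl: no H
  Total hydrogens = 14.
Molecular formula: C14H14ClN5O3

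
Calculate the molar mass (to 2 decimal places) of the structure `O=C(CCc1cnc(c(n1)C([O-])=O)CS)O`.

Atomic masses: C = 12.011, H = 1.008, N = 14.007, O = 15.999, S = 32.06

241.24

Molecular formula: C9H9N2O4S-.
M = 9×12.011 + 9×1.008 + 2×14.007 + 4×15.999 + 1×32.06 = 241.24 g/mol.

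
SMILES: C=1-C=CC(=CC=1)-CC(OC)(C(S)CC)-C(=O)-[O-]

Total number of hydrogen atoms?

Hydrogens are implicit in SMILES; fill each atom to its normal valence:
  5 × C (aromatic): 1 H each → 5
  2 × C: 3 H each → 6
  2 × C: 2 H each → 4
  2 × C: no H
  2 × O: no H
  1 × C: 1 H
  1 × C (aromatic): no H
  1 × O (charge -1): no H
  1 × S: 1 H
  Total hydrogens = 17.

17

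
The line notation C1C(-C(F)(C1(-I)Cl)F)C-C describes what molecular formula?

Heavy atoms from the SMILES: 6 C, 1 Cl, 2 F, 1 I.
Implicit hydrogens by atom environment:
  2 × C: 2 H each → 4
  2 × C: no H
  2 × F: no H
  1 × C: 3 H
  1 × C: 1 H
  1 × Cl: no H
  1 × I: no H
  Total hydrogens = 8.
Molecular formula: C6H8ClF2I

C6H8ClF2I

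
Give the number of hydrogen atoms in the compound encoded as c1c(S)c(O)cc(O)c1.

6

Hydrogens are implicit in SMILES; fill each atom to its normal valence:
  3 × C (aromatic): 1 H each → 3
  3 × C (aromatic): no H
  2 × O: 1 H each → 2
  1 × S: 1 H
  Total hydrogens = 6.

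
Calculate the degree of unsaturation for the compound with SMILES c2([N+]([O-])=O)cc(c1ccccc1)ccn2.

Molecular formula from the SMILES: C11H8N2O2.
DoU = (2C + 2 + N − H − X)/2 = (2·11 + 2 + 2 − 8 − 0)/2 = 18/2 = 9.
(Structurally: 2 ring(s) + 7 π bond(s) = 9.)

9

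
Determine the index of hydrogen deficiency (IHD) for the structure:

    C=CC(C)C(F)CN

1

Molecular formula from the SMILES: C6H12FN.
DoU = (2C + 2 + N − H − X)/2 = (2·6 + 2 + 1 − 12 − 1)/2 = 2/2 = 1.
(Structurally: 0 ring(s) + 1 π bond(s) = 1.)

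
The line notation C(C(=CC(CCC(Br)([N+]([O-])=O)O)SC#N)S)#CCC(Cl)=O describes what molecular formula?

Heavy atoms from the SMILES: 1 Br, 11 C, 1 Cl, 2 N, 4 O, 2 S.
Implicit hydrogens by atom environment:
  6 × C: no H
  3 × C: 2 H each → 6
  2 × C: 1 H each → 2
  2 × O: no H
  1 × Br: no H
  1 × Cl: no H
  1 × N (charge +1): no H
  1 × N: no H
  1 × O: 1 H
  1 × O (charge -1): no H
  1 × S: 1 H
  1 × S: no H
  Total hydrogens = 10.
Molecular formula: C11H10BrClN2O4S2

C11H10BrClN2O4S2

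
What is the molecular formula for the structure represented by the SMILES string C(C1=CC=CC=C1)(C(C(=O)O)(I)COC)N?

C11H14INO3

Heavy atoms from the SMILES: 11 C, 1 I, 1 N, 3 O.
Implicit hydrogens by atom environment:
  5 × C (aromatic): 1 H each → 5
  2 × C: no H
  2 × O: no H
  1 × C: 3 H
  1 × C: 2 H
  1 × C: 1 H
  1 × C (aromatic): no H
  1 × I: no H
  1 × N: 2 H
  1 × O: 1 H
  Total hydrogens = 14.
Molecular formula: C11H14INO3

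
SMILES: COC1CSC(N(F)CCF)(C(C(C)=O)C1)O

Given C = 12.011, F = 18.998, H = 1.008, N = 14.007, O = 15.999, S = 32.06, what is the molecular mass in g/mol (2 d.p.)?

Molecular formula: C10H17F2NO3S.
M = 10×12.011 + 2×18.998 + 17×1.008 + 1×14.007 + 3×15.999 + 1×32.06 = 269.31 g/mol.

269.31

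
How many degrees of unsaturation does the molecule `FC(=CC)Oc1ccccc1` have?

5

Molecular formula from the SMILES: C9H9FO.
DoU = (2C + 2 + N − H − X)/2 = (2·9 + 2 + 0 − 9 − 1)/2 = 10/2 = 5.
(Structurally: 1 ring(s) + 4 π bond(s) = 5.)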